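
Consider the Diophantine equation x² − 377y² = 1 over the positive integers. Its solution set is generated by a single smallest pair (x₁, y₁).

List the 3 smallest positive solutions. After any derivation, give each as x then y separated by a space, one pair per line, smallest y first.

d=377: √d = [19; 2,2,2,38] (ℓ=4, even), read p_3/q_3
step 0: (19, 1)  from 19·(1,0) + (0,1)
step 1: (39, 2)  from 2·(19,1) + (1,0)
step 2: (97, 5)  from 2·(39,2) + (19,1)
step 3: (233, 12)  from 2·(97,5) + (39,2)
(x₁, y₁) = (233, 12);  233² − 377·12² = 1 ✓
k=2:  x_2 = 233·233+377·12·12 = 108577,  y_2 = 233·12+12·233 = 5592
k=3:  x_3 = 233·108577+377·12·5592 = 50596649,  y_3 = 233·5592+12·108577 = 2605860

233 12
108577 5592
50596649 2605860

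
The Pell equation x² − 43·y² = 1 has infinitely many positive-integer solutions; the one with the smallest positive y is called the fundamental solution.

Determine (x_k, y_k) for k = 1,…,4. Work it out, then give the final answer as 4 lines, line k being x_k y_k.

3482 531
24248647 3697884
168867574226 25752063645
1175993762661217 179337367525896

d=43: √d = [6; 1,1,3,1,5,1,3,1,1,12] (ℓ=10, even), read p_9/q_9
k=0  a_k=6  p_k/q_k = 6/1
k=1  a_k=1  p_k/q_k = 7/1
k=2  a_k=1  p_k/q_k = 13/2
k=3  a_k=3  p_k/q_k = 46/7
k=4  a_k=1  p_k/q_k = 59/9
k=5  a_k=5  p_k/q_k = 341/52
k=6  a_k=1  p_k/q_k = 400/61
…
k=8  a_k=1  p_k/q_k = 1941/296
k=9  a_k=1  p_k/q_k = 3482/531
→ (3482, 531).  Check: 3482²=12124324, 43·531²=12124323, difference 1.
n=2: (3482,531)∘(3482,531) = (3482·3482+43·531·531, 3482·531+531·3482) = (24248647,3697884)
n=3: (24248647,3697884)∘(3482,531) = (3482·24248647+43·531·3697884, 3482·3697884+531·24248647) = (168867574226,25752063645)
n=4: (168867574226,25752063645)∘(3482,531) = (3482·168867574226+43·531·25752063645, 3482·25752063645+531·168867574226) = (1175993762661217,179337367525896)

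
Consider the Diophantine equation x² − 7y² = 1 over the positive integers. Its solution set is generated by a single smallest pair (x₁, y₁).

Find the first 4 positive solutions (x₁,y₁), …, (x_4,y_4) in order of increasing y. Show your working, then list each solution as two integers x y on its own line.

8 3
127 48
2024 765
32257 12192

[2; 1,1,1,4] for √7; ℓ=4 ⇒ convergent index 3
k=0  a_k=2  p_k/q_k = 2/1
…
k=2  a_k=1  p_k/q_k = 5/2
k=3  a_k=1  p_k/q_k = 8/3
fundamental: x₁=8, y₁=3  (since 64 − 7·9 = 1)
(8+3√7)^2 = 127 + 48√7
(8+3√7)^3 = 2024 + 765√7
(8+3√7)^4 = 32257 + 12192√7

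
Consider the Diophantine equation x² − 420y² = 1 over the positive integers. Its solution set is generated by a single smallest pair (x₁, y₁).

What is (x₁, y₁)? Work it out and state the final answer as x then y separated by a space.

41 2

√420 → a₀=20, period (2,40); ℓ=2 even so k=1
a_0=20:  p_0=20·1+0=20,  q_0=20·0+1=1
a_1=2:  p_1=2·20+1=41,  q_1=2·1+0=2
→ (41, 2).  Check: 41²=1681, 420·2²=1680, difference 1.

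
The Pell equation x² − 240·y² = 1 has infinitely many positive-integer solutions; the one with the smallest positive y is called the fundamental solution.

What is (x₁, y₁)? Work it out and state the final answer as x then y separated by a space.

31 2

√240 → a₀=15, period (2,30); ℓ=2 even so k=1
k=0  a_k=15  p_k/q_k = 15/1
k=1  a_k=2  p_k/q_k = 31/2
(x₁, y₁) = (31, 2);  31² − 240·2² = 1 ✓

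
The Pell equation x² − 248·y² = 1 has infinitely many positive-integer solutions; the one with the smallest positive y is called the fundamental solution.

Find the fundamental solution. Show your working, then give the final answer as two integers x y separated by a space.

63 4

d=248: √d = [15; 1,2,1,30] (ℓ=4, even), read p_3/q_3
a_0=15:  p_0=15·1+0=15,  q_0=15·0+1=1
…
a_2=2:  p_2=2·16+15=47,  q_2=2·1+1=3
a_3=1:  p_3=1·47+16=63,  q_3=1·3+1=4
→ (63, 4).  Check: 63²=3969, 248·4²=3968, difference 1.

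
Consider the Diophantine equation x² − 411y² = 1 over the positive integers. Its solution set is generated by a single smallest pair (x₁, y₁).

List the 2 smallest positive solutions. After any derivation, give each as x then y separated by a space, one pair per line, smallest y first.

49730 2453
4946145799 243975380

d=411: √d = [20; 3,1,1,1,19,1,1,1,3,40] (ℓ=10, even), read p_9/q_9
step 0: (20, 1)  from 20·(1,0) + (0,1)
step 1: (61, 3)  from 3·(20,1) + (1,0)
…
step 4: (223, 11)  from 1·(142,7) + (81,4)
…
step 6: (4602, 227)  from 1·(4379,216) + (223,11)
step 7: (8981, 443)  from 1·(4602,227) + (4379,216)
step 8: (13583, 670)  from 1·(8981,443) + (4602,227)
step 9: (49730, 2453)  from 3·(13583,670) + (8981,443)
(x₁, y₁) = (49730, 2453);  49730² − 411·2453² = 1 ✓
(49730+2453√411)^2 = 4946145799 + 243975380√411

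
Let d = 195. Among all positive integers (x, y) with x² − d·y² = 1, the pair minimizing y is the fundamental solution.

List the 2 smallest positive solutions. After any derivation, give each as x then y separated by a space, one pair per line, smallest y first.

14 1
391 28

√195 = [13; 1,26, …], period ℓ=2 (even) → k=1
i=0: a=13 ⇒ p=13, q=1
i=1: a=1 ⇒ p=14, q=1
(x₁, y₁) = (14, 1);  14² − 195·1² = 1 ✓
k=2:  x_2 = 14·14+195·1·1 = 391,  y_2 = 14·1+1·14 = 28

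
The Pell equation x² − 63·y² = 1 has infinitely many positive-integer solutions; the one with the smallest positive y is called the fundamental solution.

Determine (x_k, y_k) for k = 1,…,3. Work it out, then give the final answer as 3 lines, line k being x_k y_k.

8 1
127 16
2024 255

√63 → a₀=7, period (1,14); ℓ=2 even so k=1
a_0=7:  p_0=7·1+0=7,  q_0=7·0+1=1
a_1=1:  p_1=1·7+1=8,  q_1=1·1+0=1
fundamental: x₁=8, y₁=1  (since 64 − 63·1 = 1)
k=2:  x_2 = 8·8+63·1·1 = 127,  y_2 = 8·1+1·8 = 16
k=3:  x_3 = 8·127+63·1·16 = 2024,  y_3 = 8·16+1·127 = 255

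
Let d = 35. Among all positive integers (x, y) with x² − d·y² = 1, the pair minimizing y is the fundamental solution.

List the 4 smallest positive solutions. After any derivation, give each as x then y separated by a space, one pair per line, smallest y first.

d=35: √d = [5; 1,10] (ℓ=2, even), read p_1/q_1
i=0: a=5 ⇒ p=5, q=1
i=1: a=1 ⇒ p=6, q=1
(x₁, y₁) = (6, 1);  6² − 35·1² = 1 ✓
(6+1√35)^2 = 71 + 12√35
(6+1√35)^3 = 846 + 143√35
(6+1√35)^4 = 10081 + 1704√35

6 1
71 12
846 143
10081 1704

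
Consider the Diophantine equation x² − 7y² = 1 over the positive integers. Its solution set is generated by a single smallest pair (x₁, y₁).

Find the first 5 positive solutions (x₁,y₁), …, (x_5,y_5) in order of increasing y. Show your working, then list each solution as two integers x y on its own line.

√7 = [2; 1,1,1,4, …], period ℓ=4 (even) → k=3
step 0: (2, 1)  from 2·(1,0) + (0,1)
step 1: (3, 1)  from 1·(2,1) + (1,0)
step 2: (5, 2)  from 1·(3,1) + (2,1)
step 3: (8, 3)  from 1·(5,2) + (3,1)
→ (8, 3).  Check: 8²=64, 7·3²=63, difference 1.
(x_2, y_2) = (8·8 + 7·3·3, 8·3 + 3·8) = (127, 48)
(x_3, y_3) = (8·127 + 7·3·48, 8·48 + 3·127) = (2024, 765)
(x_4, y_4) = (8·2024 + 7·3·765, 8·765 + 3·2024) = (32257, 12192)
(x_5, y_5) = (8·32257 + 7·3·12192, 8·12192 + 3·32257) = (514088, 194307)

8 3
127 48
2024 765
32257 12192
514088 194307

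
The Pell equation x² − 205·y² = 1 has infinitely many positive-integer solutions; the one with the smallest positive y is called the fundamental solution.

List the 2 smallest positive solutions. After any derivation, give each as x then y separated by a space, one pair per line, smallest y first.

39689 2772
3150433441 220035816

√205 = [14; 3,6,1,4,1,6,3,28, …], period ℓ=8 (even) → k=7
i=0: a=14 ⇒ p=14, q=1
i=1: a=3 ⇒ p=43, q=3
i=2: a=6 ⇒ p=272, q=19
i=3: a=1 ⇒ p=315, q=22
i=4: a=4 ⇒ p=1532, q=107
…
i=6: a=6 ⇒ p=12614, q=881
i=7: a=3 ⇒ p=39689, q=2772
fundamental: x₁=39689, y₁=2772  (since 1575216721 − 205·7683984 = 1)
n=2: (39689,2772)∘(39689,2772) = (39689·39689+205·2772·2772, 39689·2772+2772·39689) = (3150433441,220035816)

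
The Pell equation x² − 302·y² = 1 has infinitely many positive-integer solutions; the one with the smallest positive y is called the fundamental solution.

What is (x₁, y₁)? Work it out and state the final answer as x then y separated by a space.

4276623 246092

√302 = [17; 2,1,1,1,4,…,1,2,34, …], period ℓ=16 (even) → k=15
i=0: a=17 ⇒ p=17, q=1
…
i=3: a=1 ⇒ p=87, q=5
i=4: a=1 ⇒ p=139, q=8
…
i=7: a=1 ⇒ p=2068, q=119
i=8: a=16 ⇒ p=34513, q=1986
i=9: a=1 ⇒ p=36581, q=2105
i=10: a=2 ⇒ p=107675, q=6196
…
i=12: a=1 ⇒ p=574956, q=33085
…
i=14: a=1 ⇒ p=1617193, q=93059
i=15: a=2 ⇒ p=4276623, q=246092
fundamental: x₁=4276623, y₁=246092  (since 18289504284129 − 302·60561272464 = 1)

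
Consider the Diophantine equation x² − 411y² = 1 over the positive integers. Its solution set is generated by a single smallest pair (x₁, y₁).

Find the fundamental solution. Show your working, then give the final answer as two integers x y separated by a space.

49730 2453

d=411: √d = [20; 3,1,1,1,19,1,1,1,3,40] (ℓ=10, even), read p_9/q_9
step 0: (20, 1)  from 20·(1,0) + (0,1)
step 1: (61, 3)  from 3·(20,1) + (1,0)
…
step 5: (4379, 216)  from 19·(223,11) + (142,7)
…
step 8: (13583, 670)  from 1·(8981,443) + (4602,227)
step 9: (49730, 2453)  from 3·(13583,670) + (8981,443)
(x₁, y₁) = (49730, 2453);  49730² − 411·2453² = 1 ✓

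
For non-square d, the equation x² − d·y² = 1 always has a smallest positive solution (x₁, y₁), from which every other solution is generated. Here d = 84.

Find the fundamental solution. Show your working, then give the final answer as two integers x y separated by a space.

√84 → a₀=9, period (6,18); ℓ=2 even so k=1
k=0  a_k=9  p_k/q_k = 9/1
k=1  a_k=6  p_k/q_k = 55/6
(x₁, y₁) = (55, 6);  55² − 84·6² = 1 ✓

55 6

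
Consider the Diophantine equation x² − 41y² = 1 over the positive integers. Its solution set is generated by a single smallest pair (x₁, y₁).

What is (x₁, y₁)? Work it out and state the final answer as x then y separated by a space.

√41 → a₀=6, period (2,2,12); ℓ=3 odd so k=5
a_0=6:  p_0=6·1+0=6,  q_0=6·0+1=1
…
a_2=2:  p_2=2·13+6=32,  q_2=2·2+1=5
a_3=12:  p_3=12·32+13=397,  q_3=12·5+2=62
a_4=2:  p_4=2·397+32=826,  q_4=2·62+5=129
a_5=2:  p_5=2·826+397=2049,  q_5=2·129+62=320
fundamental: x₁=2049, y₁=320  (since 4198401 − 41·102400 = 1)

2049 320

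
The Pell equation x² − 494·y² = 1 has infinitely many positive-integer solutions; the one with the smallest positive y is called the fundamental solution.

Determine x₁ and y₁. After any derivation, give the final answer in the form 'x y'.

√494 = [22; 4,2,2,1,2,1,2,2,4,44, …], period ℓ=10 (even) → k=9
i=0: a=22 ⇒ p=22, q=1
i=1: a=4 ⇒ p=89, q=4
…
i=3: a=2 ⇒ p=489, q=22
i=4: a=1 ⇒ p=689, q=31
i=5: a=2 ⇒ p=1867, q=84
i=6: a=1 ⇒ p=2556, q=115
i=7: a=2 ⇒ p=6979, q=314
i=8: a=2 ⇒ p=16514, q=743
i=9: a=4 ⇒ p=73035, q=3286
fundamental: x₁=73035, y₁=3286  (since 5334111225 − 494·10797796 = 1)

73035 3286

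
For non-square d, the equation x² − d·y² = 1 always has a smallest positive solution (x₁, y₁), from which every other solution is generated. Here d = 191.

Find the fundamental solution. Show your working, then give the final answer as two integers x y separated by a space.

8994000 650783

d=191: √d = [13; 1,4,1,1,3,…,4,1,26] (ℓ=16, even), read p_15/q_15
i=0: a=13 ⇒ p=13, q=1
…
i=2: a=4 ⇒ p=69, q=5
…
i=4: a=1 ⇒ p=152, q=11
i=5: a=3 ⇒ p=539, q=39
i=6: a=2 ⇒ p=1230, q=89
i=7: a=2 ⇒ p=2999, q=217
i=8: a=13 ⇒ p=40217, q=2910
…
i=10: a=2 ⇒ p=207083, q=14984
…
i=12: a=1 ⇒ p=911765, q=65973
i=13: a=1 ⇒ p=1616447, q=116962
i=14: a=4 ⇒ p=7377553, q=533821
i=15: a=1 ⇒ p=8994000, q=650783
(x₁, y₁) = (8994000, 650783);  8994000² − 191·650783² = 1 ✓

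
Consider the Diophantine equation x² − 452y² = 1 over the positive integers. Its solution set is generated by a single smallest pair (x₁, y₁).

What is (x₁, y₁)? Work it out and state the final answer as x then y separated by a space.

√452 → a₀=21, period (3,1,5,3,10,3,5,1,3,42); ℓ=10 even so k=9
k=0  a_k=21  p_k/q_k = 21/1
…
k=3  a_k=5  p_k/q_k = 489/23
…
k=7  a_k=5  p_k/q_k = 263904/12413
k=8  a_k=1  p_k/q_k = 313483/14745
k=9  a_k=3  p_k/q_k = 1204353/56648
(x₁, y₁) = (1204353, 56648);  1204353² − 452·56648² = 1 ✓

1204353 56648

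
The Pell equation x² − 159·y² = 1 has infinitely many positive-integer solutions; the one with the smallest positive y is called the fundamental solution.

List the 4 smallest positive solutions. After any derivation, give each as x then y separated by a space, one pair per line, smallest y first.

d=159: √d = [12; 1,1,1,1,3,1,1,1,1,24] (ℓ=10, even), read p_9/q_9
i=0: a=12 ⇒ p=12, q=1
…
i=3: a=1 ⇒ p=38, q=3
i=4: a=1 ⇒ p=63, q=5
i=5: a=3 ⇒ p=227, q=18
…
i=7: a=1 ⇒ p=517, q=41
i=8: a=1 ⇒ p=807, q=64
i=9: a=1 ⇒ p=1324, q=105
(x₁, y₁) = (1324, 105);  1324² − 159·105² = 1 ✓
n=2: (1324,105)∘(1324,105) = (1324·1324+159·105·105, 1324·105+105·1324) = (3505951,278040)
n=3: (3505951,278040)∘(1324,105) = (1324·3505951+159·105·278040, 1324·278040+105·3505951) = (9283756924,736249815)
n=4: (9283756924,736249815)∘(1324,105) = (1324·9283756924+159·105·736249815, 1324·736249815+105·9283756924) = (24583384828801,1949589232080)

1324 105
3505951 278040
9283756924 736249815
24583384828801 1949589232080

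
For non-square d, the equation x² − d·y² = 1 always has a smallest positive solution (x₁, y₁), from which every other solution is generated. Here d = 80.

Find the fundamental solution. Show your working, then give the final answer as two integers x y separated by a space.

√80 → a₀=8, period (1,16); ℓ=2 even so k=1
k=0  a_k=8  p_k/q_k = 8/1
k=1  a_k=1  p_k/q_k = 9/1
(x₁, y₁) = (9, 1);  9² − 80·1² = 1 ✓

9 1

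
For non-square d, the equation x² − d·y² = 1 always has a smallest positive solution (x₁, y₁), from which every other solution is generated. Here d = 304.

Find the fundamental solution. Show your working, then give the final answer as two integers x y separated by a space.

57799 3315

d=304: √d = [17; 2,3,2,1,1,1,1,1,2,3,2,34] (ℓ=12, even), read p_11/q_11
i=0: a=17 ⇒ p=17, q=1
…
i=3: a=2 ⇒ p=279, q=16
i=4: a=1 ⇒ p=401, q=23
i=5: a=1 ⇒ p=680, q=39
i=6: a=1 ⇒ p=1081, q=62
…
i=10: a=3 ⇒ p=25177, q=1444
i=11: a=2 ⇒ p=57799, q=3315
fundamental: x₁=57799, y₁=3315  (since 3340724401 − 304·10989225 = 1)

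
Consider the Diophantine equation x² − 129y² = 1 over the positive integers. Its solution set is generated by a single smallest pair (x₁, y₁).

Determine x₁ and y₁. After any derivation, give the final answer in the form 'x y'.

√129 = [11; 2,1,3,1,6,1,3,1,2,22, …], period ℓ=10 (even) → k=9
a_0=11:  p_0=11·1+0=11,  q_0=11·0+1=1
a_1=2:  p_1=2·11+1=23,  q_1=2·1+0=2
a_2=1:  p_2=1·23+11=34,  q_2=1·2+1=3
…
a_5=6:  p_5=6·159+125=1079,  q_5=6·14+11=95
…
a_8=1:  p_8=1·4793+1238=6031,  q_8=1·422+109=531
a_9=2:  p_9=2·6031+4793=16855,  q_9=2·531+422=1484
(x₁, y₁) = (16855, 1484);  16855² − 129·1484² = 1 ✓

16855 1484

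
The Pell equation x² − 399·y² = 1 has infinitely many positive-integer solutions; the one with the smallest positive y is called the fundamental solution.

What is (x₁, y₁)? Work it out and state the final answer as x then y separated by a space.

20 1

[19; 1,38] for √399; ℓ=2 ⇒ convergent index 1
a_0=19:  p_0=19·1+0=19,  q_0=19·0+1=1
a_1=1:  p_1=1·19+1=20,  q_1=1·1+0=1
→ (20, 1).  Check: 20²=400, 399·1²=399, difference 1.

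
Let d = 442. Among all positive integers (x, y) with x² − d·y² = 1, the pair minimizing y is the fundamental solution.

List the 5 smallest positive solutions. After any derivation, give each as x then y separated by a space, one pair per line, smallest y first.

[21; 42] for √442; ℓ=1 ⇒ convergent index 1
step 0: (21, 1)  from 21·(1,0) + (0,1)
step 1: (883, 42)  from 42·(21,1) + (1,0)
fundamental: x₁=883, y₁=42  (since 779689 − 442·1764 = 1)
n=2: (883,42)∘(883,42) = (883·883+442·42·42, 883·42+42·883) = (1559377,74172)
n=3: (1559377,74172)∘(883,42) = (883·1559377+442·42·74172, 883·74172+42·1559377) = (2753858899,130987710)
n=4: (2753858899,130987710)∘(883,42) = (883·2753858899+442·42·130987710, 883·130987710+42·2753858899) = (4863313256257,231324221688)
n=5: (4863313256257,231324221688)∘(883,42) = (883·4863313256257+442·42·231324221688, 883·231324221688+42·4863313256257) = (8588608456690963,408518444513298)

883 42
1559377 74172
2753858899 130987710
4863313256257 231324221688
8588608456690963 408518444513298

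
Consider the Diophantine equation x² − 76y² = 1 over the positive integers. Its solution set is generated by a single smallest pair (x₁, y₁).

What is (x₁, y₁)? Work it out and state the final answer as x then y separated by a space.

57799 6630

[8; 1,2,1,1,5,4,5,1,1,2,1,16] for √76; ℓ=12 ⇒ convergent index 11
k=0  a_k=8  p_k/q_k = 8/1
k=1  a_k=1  p_k/q_k = 9/1
…
k=3  a_k=1  p_k/q_k = 35/4
k=4  a_k=1  p_k/q_k = 61/7
k=5  a_k=5  p_k/q_k = 340/39
k=6  a_k=4  p_k/q_k = 1421/163
k=7  a_k=5  p_k/q_k = 7445/854
…
k=10  a_k=2  p_k/q_k = 41488/4759
k=11  a_k=1  p_k/q_k = 57799/6630
(x₁, y₁) = (57799, 6630);  57799² − 76·6630² = 1 ✓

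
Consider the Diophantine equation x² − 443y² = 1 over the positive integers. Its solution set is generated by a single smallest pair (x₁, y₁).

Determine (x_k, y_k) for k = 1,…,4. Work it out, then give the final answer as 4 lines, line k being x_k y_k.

[21; 21,42] for √443; ℓ=2 ⇒ convergent index 1
step 0: (21, 1)  from 21·(1,0) + (0,1)
step 1: (442, 21)  from 21·(21,1) + (1,0)
fundamental: x₁=442, y₁=21  (since 195364 − 443·441 = 1)
(442+21√443)^2 = 390727 + 18564√443
(442+21√443)^3 = 345402226 + 16410555√443
(442+21√443)^4 = 305335177057 + 14506912056√443

442 21
390727 18564
345402226 16410555
305335177057 14506912056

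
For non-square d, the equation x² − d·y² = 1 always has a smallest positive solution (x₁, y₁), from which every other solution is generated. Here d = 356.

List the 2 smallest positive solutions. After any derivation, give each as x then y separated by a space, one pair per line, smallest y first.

√356 = [18; 1,6,1,1,2,…,6,1,36, …], period ℓ=14 (even) → k=13
step 0: (18, 1)  from 18·(1,0) + (0,1)
…
step 2: (132, 7)  from 6·(19,1) + (18,1)
…
step 5: (717, 38)  from 2·(283,15) + (151,8)
…
step 7: (8717, 462)  from 8·(1000,53) + (717,38)
…
step 11: (66019, 3499)  from 1·(37868,2007) + (28151,1492)
step 12: (433982, 23001)  from 6·(66019,3499) + (37868,2007)
step 13: (500001, 26500)  from 1·(433982,23001) + (66019,3499)
fundamental: x₁=500001, y₁=26500  (since 250001000001 − 356·702250000 = 1)
(500001+26500√356)^2 = 500002000001 + 26500053000√356

500001 26500
500002000001 26500053000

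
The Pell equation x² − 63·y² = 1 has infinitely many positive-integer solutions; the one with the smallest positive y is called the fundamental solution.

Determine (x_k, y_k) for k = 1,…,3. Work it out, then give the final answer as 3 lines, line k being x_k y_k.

d=63: √d = [7; 1,14] (ℓ=2, even), read p_1/q_1
k=0  a_k=7  p_k/q_k = 7/1
k=1  a_k=1  p_k/q_k = 8/1
(x₁, y₁) = (8, 1);  8² − 63·1² = 1 ✓
n=2: (8,1)∘(8,1) = (8·8+63·1·1, 8·1+1·8) = (127,16)
n=3: (127,16)∘(8,1) = (8·127+63·1·16, 8·16+1·127) = (2024,255)

8 1
127 16
2024 255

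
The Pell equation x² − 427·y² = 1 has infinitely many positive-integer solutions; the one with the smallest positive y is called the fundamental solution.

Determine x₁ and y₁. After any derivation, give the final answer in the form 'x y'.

√427 → a₀=20, period (1,1,1,40); ℓ=4 even so k=3
a_0=20:  p_0=20·1+0=20,  q_0=20·0+1=1
a_1=1:  p_1=1·20+1=21,  q_1=1·1+0=1
a_2=1:  p_2=1·21+20=41,  q_2=1·1+1=2
a_3=1:  p_3=1·41+21=62,  q_3=1·2+1=3
fundamental: x₁=62, y₁=3  (since 3844 − 427·9 = 1)

62 3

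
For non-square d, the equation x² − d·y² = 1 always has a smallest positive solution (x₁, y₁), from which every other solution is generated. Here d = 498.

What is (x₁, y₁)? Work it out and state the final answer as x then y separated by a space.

179777 8056

[22; 3,6,22,6,3,44] for √498; ℓ=6 ⇒ convergent index 5
k=0  a_k=22  p_k/q_k = 22/1
k=1  a_k=3  p_k/q_k = 67/3
k=2  a_k=6  p_k/q_k = 424/19
k=3  a_k=22  p_k/q_k = 9395/421
k=4  a_k=6  p_k/q_k = 56794/2545
k=5  a_k=3  p_k/q_k = 179777/8056
fundamental: x₁=179777, y₁=8056  (since 32319769729 − 498·64899136 = 1)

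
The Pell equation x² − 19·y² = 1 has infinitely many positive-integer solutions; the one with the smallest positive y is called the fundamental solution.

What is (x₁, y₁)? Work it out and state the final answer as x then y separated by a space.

√19 = [4; 2,1,3,1,2,8, …], period ℓ=6 (even) → k=5
k=0  a_k=4  p_k/q_k = 4/1
k=1  a_k=2  p_k/q_k = 9/2
…
k=4  a_k=1  p_k/q_k = 61/14
k=5  a_k=2  p_k/q_k = 170/39
(x₁, y₁) = (170, 39);  170² − 19·39² = 1 ✓

170 39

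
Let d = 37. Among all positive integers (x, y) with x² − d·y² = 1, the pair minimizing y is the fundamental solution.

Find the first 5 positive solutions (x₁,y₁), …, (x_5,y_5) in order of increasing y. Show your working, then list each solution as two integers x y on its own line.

√37 → a₀=6, period (12); ℓ=1 odd so k=1
a_0=6:  p_0=6·1+0=6,  q_0=6·0+1=1
a_1=12:  p_1=12·6+1=73,  q_1=12·1+0=12
fundamental: x₁=73, y₁=12  (since 5329 − 37·144 = 1)
(73+12√37)^2 = 10657 + 1752√37
(73+12√37)^3 = 1555849 + 255780√37
(73+12√37)^4 = 227143297 + 37342128√37
(73+12√37)^5 = 33161365513 + 5451694908√37

73 12
10657 1752
1555849 255780
227143297 37342128
33161365513 5451694908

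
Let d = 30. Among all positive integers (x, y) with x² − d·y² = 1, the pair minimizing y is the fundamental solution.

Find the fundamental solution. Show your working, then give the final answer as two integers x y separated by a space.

√30 = [5; 2,10, …], period ℓ=2 (even) → k=1
a_0=5:  p_0=5·1+0=5,  q_0=5·0+1=1
a_1=2:  p_1=2·5+1=11,  q_1=2·1+0=2
fundamental: x₁=11, y₁=2  (since 121 − 30·4 = 1)

11 2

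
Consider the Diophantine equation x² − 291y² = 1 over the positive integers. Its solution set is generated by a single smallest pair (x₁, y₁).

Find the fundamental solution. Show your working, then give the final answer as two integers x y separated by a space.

290 17

[17; 17,34] for √291; ℓ=2 ⇒ convergent index 1
i=0: a=17 ⇒ p=17, q=1
i=1: a=17 ⇒ p=290, q=17
→ (290, 17).  Check: 290²=84100, 291·17²=84099, difference 1.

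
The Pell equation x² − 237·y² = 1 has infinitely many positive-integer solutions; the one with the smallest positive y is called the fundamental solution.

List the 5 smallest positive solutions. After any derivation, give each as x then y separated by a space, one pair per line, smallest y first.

228151 14820
104105757601 6762395640
47503665404623351 3085694655308460
21676017531356338550401 1408008642599798519280
9890810151545456327820453751 642477159632487569289194100

d=237: √d = [15; 2,1,1,7,10,7,1,1,2,30] (ℓ=10, even), read p_9/q_9
a_0=15:  p_0=15·1+0=15,  q_0=15·0+1=1
a_1=2:  p_1=2·15+1=31,  q_1=2·1+0=2
a_2=1:  p_2=1·31+15=46,  q_2=1·2+1=3
…
a_4=7:  p_4=7·77+46=585,  q_4=7·5+3=38
a_5=10:  p_5=10·585+77=5927,  q_5=10·38+5=385
a_6=7:  p_6=7·5927+585=42074,  q_6=7·385+38=2733
…
a_8=1:  p_8=1·48001+42074=90075,  q_8=1·3118+2733=5851
a_9=2:  p_9=2·90075+48001=228151,  q_9=2·5851+3118=14820
fundamental: x₁=228151, y₁=14820  (since 52052878801 − 237·219632400 = 1)
n=2: (228151,14820)∘(228151,14820) = (228151·228151+237·14820·14820, 228151·14820+14820·228151) = (104105757601,6762395640)
n=3: (104105757601,6762395640)∘(228151,14820) = (228151·104105757601+237·14820·6762395640, 228151·6762395640+14820·104105757601) = (47503665404623351,3085694655308460)
n=4: (47503665404623351,3085694655308460)∘(228151,14820) = (228151·47503665404623351+237·14820·3085694655308460, 228151·3085694655308460+14820·47503665404623351) = (21676017531356338550401,1408008642599798519280)
n=5: (21676017531356338550401,1408008642599798519280)∘(228151,14820) = (228151·21676017531356338550401+237·14820·1408008642599798519280, 228151·1408008642599798519280+14820·21676017531356338550401) = (9890810151545456327820453751,642477159632487569289194100)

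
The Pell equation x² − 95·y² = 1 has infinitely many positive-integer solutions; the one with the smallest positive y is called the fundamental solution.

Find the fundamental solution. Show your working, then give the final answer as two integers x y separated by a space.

39 4

[9; 1,2,1,18] for √95; ℓ=4 ⇒ convergent index 3
k=0  a_k=9  p_k/q_k = 9/1
…
k=2  a_k=2  p_k/q_k = 29/3
k=3  a_k=1  p_k/q_k = 39/4
(x₁, y₁) = (39, 4);  39² − 95·4² = 1 ✓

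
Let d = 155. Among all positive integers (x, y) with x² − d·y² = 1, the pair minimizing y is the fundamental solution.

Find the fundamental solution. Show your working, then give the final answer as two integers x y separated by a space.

d=155: √d = [12; 2,4,2,24] (ℓ=4, even), read p_3/q_3
step 0: (12, 1)  from 12·(1,0) + (0,1)
step 1: (25, 2)  from 2·(12,1) + (1,0)
step 2: (112, 9)  from 4·(25,2) + (12,1)
step 3: (249, 20)  from 2·(112,9) + (25,2)
fundamental: x₁=249, y₁=20  (since 62001 − 155·400 = 1)

249 20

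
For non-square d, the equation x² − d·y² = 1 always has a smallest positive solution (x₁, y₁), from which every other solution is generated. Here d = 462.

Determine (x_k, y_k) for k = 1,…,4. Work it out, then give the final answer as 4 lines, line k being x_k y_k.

43 2
3697 172
317899 14790
27335617 1271768

√462 → a₀=21, period (2,42); ℓ=2 even so k=1
step 0: (21, 1)  from 21·(1,0) + (0,1)
step 1: (43, 2)  from 2·(21,1) + (1,0)
→ (43, 2).  Check: 43²=1849, 462·2²=1848, difference 1.
(43+2√462)^2 = 3697 + 172√462
(43+2√462)^3 = 317899 + 14790√462
(43+2√462)^4 = 27335617 + 1271768√462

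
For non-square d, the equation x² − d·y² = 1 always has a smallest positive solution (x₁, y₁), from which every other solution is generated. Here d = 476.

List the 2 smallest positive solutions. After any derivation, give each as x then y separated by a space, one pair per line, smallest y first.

√476 = [21; 1,4,2,10,2,4,1,42, …], period ℓ=8 (even) → k=7
i=0: a=21 ⇒ p=21, q=1
…
i=2: a=4 ⇒ p=109, q=5
…
i=6: a=4 ⇒ p=23541, q=1079
i=7: a=1 ⇒ p=28799, q=1320
fundamental: x₁=28799, y₁=1320  (since 829382401 − 476·1742400 = 1)
n=2: (28799,1320)∘(28799,1320) = (28799·28799+476·1320·1320, 28799·1320+1320·28799) = (1658764801,76029360)

28799 1320
1658764801 76029360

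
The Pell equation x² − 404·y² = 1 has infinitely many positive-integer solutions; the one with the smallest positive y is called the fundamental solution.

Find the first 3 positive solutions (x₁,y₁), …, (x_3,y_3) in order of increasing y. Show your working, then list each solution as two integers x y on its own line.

d=404: √d = [20; 10,40] (ℓ=2, even), read p_1/q_1
step 0: (20, 1)  from 20·(1,0) + (0,1)
step 1: (201, 10)  from 10·(20,1) + (1,0)
fundamental: x₁=201, y₁=10  (since 40401 − 404·100 = 1)
(201+10√404)^2 = 80801 + 4020√404
(201+10√404)^3 = 32481801 + 1616030√404

201 10
80801 4020
32481801 1616030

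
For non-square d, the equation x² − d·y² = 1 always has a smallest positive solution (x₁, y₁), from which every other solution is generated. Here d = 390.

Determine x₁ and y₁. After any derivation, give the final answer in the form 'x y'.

79 4

√390 = [19; 1,2,1,38, …], period ℓ=4 (even) → k=3
i=0: a=19 ⇒ p=19, q=1
…
i=2: a=2 ⇒ p=59, q=3
i=3: a=1 ⇒ p=79, q=4
(x₁, y₁) = (79, 4);  79² − 390·4² = 1 ✓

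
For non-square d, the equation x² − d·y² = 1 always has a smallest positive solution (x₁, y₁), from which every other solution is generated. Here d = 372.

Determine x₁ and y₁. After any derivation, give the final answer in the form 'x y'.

d=372: √d = [19; 3,2,12,2,3,38] (ℓ=6, even), read p_5/q_5
step 0: (19, 1)  from 19·(1,0) + (0,1)
step 1: (58, 3)  from 3·(19,1) + (1,0)
step 2: (135, 7)  from 2·(58,3) + (19,1)
step 3: (1678, 87)  from 12·(135,7) + (58,3)
step 4: (3491, 181)  from 2·(1678,87) + (135,7)
step 5: (12151, 630)  from 3·(3491,181) + (1678,87)
fundamental: x₁=12151, y₁=630  (since 147646801 − 372·396900 = 1)

12151 630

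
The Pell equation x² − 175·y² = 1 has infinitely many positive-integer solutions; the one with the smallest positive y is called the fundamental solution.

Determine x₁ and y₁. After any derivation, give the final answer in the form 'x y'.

2024 153

√175 = [13; 4,2,1,2,4,26, …], period ℓ=6 (even) → k=5
step 0: (13, 1)  from 13·(1,0) + (0,1)
step 1: (53, 4)  from 4·(13,1) + (1,0)
step 2: (119, 9)  from 2·(53,4) + (13,1)
step 3: (172, 13)  from 1·(119,9) + (53,4)
step 4: (463, 35)  from 2·(172,13) + (119,9)
step 5: (2024, 153)  from 4·(463,35) + (172,13)
fundamental: x₁=2024, y₁=153  (since 4096576 − 175·23409 = 1)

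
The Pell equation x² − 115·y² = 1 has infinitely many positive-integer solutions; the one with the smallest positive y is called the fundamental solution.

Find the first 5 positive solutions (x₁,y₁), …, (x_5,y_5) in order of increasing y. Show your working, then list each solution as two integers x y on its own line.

√115 → a₀=10, period (1,2,1,1,1,1,1,2,1,20); ℓ=10 even so k=9
i=0: a=10 ⇒ p=10, q=1
…
i=2: a=2 ⇒ p=32, q=3
i=3: a=1 ⇒ p=43, q=4
i=4: a=1 ⇒ p=75, q=7
i=5: a=1 ⇒ p=118, q=11
…
i=7: a=1 ⇒ p=311, q=29
i=8: a=2 ⇒ p=815, q=76
i=9: a=1 ⇒ p=1126, q=105
(x₁, y₁) = (1126, 105);  1126² − 115·105² = 1 ✓
k=2:  x_2 = 1126·1126+115·105·105 = 2535751,  y_2 = 1126·105+105·1126 = 236460
k=3:  x_3 = 1126·2535751+115·105·236460 = 5710510126,  y_3 = 1126·236460+105·2535751 = 532507815
k=4:  x_4 = 1126·5710510126+115·105·532507815 = 12860066268001,  y_4 = 1126·532507815+105·5710510126 = 1199207362920
k=5:  x_5 = 1126·12860066268001+115·105·1199207362920 = 28960863525028126,  y_5 = 1126·1199207362920+105·12860066268001 = 2700614448788025

1126 105
2535751 236460
5710510126 532507815
12860066268001 1199207362920
28960863525028126 2700614448788025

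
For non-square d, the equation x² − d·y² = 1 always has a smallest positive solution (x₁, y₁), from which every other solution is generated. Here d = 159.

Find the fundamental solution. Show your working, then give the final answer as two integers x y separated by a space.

d=159: √d = [12; 1,1,1,1,3,1,1,1,1,24] (ℓ=10, even), read p_9/q_9
a_0=12:  p_0=12·1+0=12,  q_0=12·0+1=1
…
a_3=1:  p_3=1·25+13=38,  q_3=1·2+1=3
a_4=1:  p_4=1·38+25=63,  q_4=1·3+2=5
a_5=3:  p_5=3·63+38=227,  q_5=3·5+3=18
a_6=1:  p_6=1·227+63=290,  q_6=1·18+5=23
a_7=1:  p_7=1·290+227=517,  q_7=1·23+18=41
a_8=1:  p_8=1·517+290=807,  q_8=1·41+23=64
a_9=1:  p_9=1·807+517=1324,  q_9=1·64+41=105
(x₁, y₁) = (1324, 105);  1324² − 159·105² = 1 ✓

1324 105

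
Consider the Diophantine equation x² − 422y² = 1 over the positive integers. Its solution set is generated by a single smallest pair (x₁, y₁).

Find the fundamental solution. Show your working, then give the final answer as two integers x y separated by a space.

[20; 1,1,5,2,1,…,1,1,40] for √422; ℓ=14 ⇒ convergent index 13
step 0: (20, 1)  from 20·(1,0) + (0,1)
step 1: (21, 1)  from 1·(20,1) + (1,0)
step 2: (41, 2)  from 1·(21,1) + (20,1)
step 3: (226, 11)  from 5·(41,2) + (21,1)
step 4: (493, 24)  from 2·(226,11) + (41,2)
step 5: (719, 35)  from 1·(493,24) + (226,11)
step 6: (2650, 129)  from 3·(719,35) + (493,24)
step 7: (53719, 2615)  from 20·(2650,129) + (719,35)
step 8: (163807, 7974)  from 3·(53719,2615) + (2650,129)
step 9: (217526, 10589)  from 1·(163807,7974) + (53719,2615)
step 10: (598859, 29152)  from 2·(217526,10589) + (163807,7974)
step 11: (3211821, 156349)  from 5·(598859,29152) + (217526,10589)
step 12: (3810680, 185501)  from 1·(3211821,156349) + (598859,29152)
step 13: (7022501, 341850)  from 1·(3810680,185501) + (3211821,156349)
fundamental: x₁=7022501, y₁=341850  (since 49315520295001 − 422·116861422500 = 1)

7022501 341850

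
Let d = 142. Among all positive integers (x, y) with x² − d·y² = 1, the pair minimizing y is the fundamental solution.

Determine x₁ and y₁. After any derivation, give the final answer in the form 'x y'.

143 12

d=142: √d = [11; 1,10,1,22] (ℓ=4, even), read p_3/q_3
a_0=11:  p_0=11·1+0=11,  q_0=11·0+1=1
a_1=1:  p_1=1·11+1=12,  q_1=1·1+0=1
a_2=10:  p_2=10·12+11=131,  q_2=10·1+1=11
a_3=1:  p_3=1·131+12=143,  q_3=1·11+1=12
fundamental: x₁=143, y₁=12  (since 20449 − 142·144 = 1)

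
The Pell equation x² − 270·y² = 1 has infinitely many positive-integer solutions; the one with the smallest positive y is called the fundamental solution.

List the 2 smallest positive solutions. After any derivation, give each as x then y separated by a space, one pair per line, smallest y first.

d=270: √d = [16; 2,3,6,3,2,32] (ℓ=6, even), read p_5/q_5
k=0  a_k=16  p_k/q_k = 16/1
…
k=4  a_k=3  p_k/q_k = 2284/139
k=5  a_k=2  p_k/q_k = 5291/322
(x₁, y₁) = (5291, 322);  5291² − 270·322² = 1 ✓
k=2:  x_2 = 5291·5291+270·322·322 = 55989361,  y_2 = 5291·322+322·5291 = 3407404

5291 322
55989361 3407404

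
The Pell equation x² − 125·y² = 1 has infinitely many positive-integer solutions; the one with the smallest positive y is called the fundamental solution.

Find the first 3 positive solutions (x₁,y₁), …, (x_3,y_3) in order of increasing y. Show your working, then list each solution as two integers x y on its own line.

√125 = [11; 5,1,1,5,22, …], period ℓ=5 (odd) → k=9
k=0  a_k=11  p_k/q_k = 11/1
…
k=2  a_k=1  p_k/q_k = 67/6
…
k=4  a_k=5  p_k/q_k = 682/61
k=5  a_k=22  p_k/q_k = 15127/1353
…
k=7  a_k=1  p_k/q_k = 91444/8179
k=8  a_k=1  p_k/q_k = 167761/15005
k=9  a_k=5  p_k/q_k = 930249/83204
→ (930249, 83204).  Check: 930249²=865363202001, 125·83204²=865363202000, difference 1.
(930249+83204√125)^2 = 1730726404001 + 154800875592√125
(930249+83204√125)^3 = 3220013013190122249 + 288006719437081612√125

930249 83204
1730726404001 154800875592
3220013013190122249 288006719437081612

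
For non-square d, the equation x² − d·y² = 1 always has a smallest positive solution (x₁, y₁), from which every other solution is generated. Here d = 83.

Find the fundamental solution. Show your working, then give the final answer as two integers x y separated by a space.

√83 → a₀=9, period (9,18); ℓ=2 even so k=1
i=0: a=9 ⇒ p=9, q=1
i=1: a=9 ⇒ p=82, q=9
(x₁, y₁) = (82, 9);  82² − 83·9² = 1 ✓

82 9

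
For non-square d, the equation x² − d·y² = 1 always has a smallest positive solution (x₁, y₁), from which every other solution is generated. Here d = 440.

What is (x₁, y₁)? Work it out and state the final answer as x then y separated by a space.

√440 → a₀=20, period (1,40); ℓ=2 even so k=1
k=0  a_k=20  p_k/q_k = 20/1
k=1  a_k=1  p_k/q_k = 21/1
(x₁, y₁) = (21, 1);  21² − 440·1² = 1 ✓

21 1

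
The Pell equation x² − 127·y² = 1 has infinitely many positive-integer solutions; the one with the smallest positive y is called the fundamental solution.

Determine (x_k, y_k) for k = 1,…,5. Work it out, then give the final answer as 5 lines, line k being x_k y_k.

[11; 3,1,2,2,7,11,7,2,2,1,3,22] for √127; ℓ=12 ⇒ convergent index 11
k=0  a_k=11  p_k/q_k = 11/1
k=1  a_k=3  p_k/q_k = 34/3
k=2  a_k=1  p_k/q_k = 45/4
k=3  a_k=2  p_k/q_k = 124/11
k=4  a_k=2  p_k/q_k = 293/26
…
k=6  a_k=11  p_k/q_k = 24218/2149
k=7  a_k=7  p_k/q_k = 171701/15236
k=8  a_k=2  p_k/q_k = 367620/32621
…
k=10  a_k=1  p_k/q_k = 1274561/113099
k=11  a_k=3  p_k/q_k = 4730624/419775
fundamental: x₁=4730624, y₁=419775  (since 22378803429376 − 127·176211050625 = 1)
n=2: (4730624,419775)∘(4730624,419775) = (4730624·4730624+127·419775·419775, 4730624·419775+419775·4730624) = (44757606858751,3971595379200)
n=3: (44757606858751,3971595379200)∘(4730624,419775) = (4730624·44757606858751+127·419775·3971595379200, 4730624·3971595379200+419775·44757606858751) = (423462818377139450624,37576248838264821825)
n=4: (423462818377139450624,37576248838264821825)∘(4730624,419775) = (4730624·423462818377139450624+127·419775·37576248838264821825, 4730624·37576248838264821825+419775·423462818377139450624) = (4006486743445029115330560001,355518209168531397366758400)
n=5: (4006486743445029115330560001,355518209168531397366758400)∘(4730624,419775) = (4730624·4006486743445029115330560001+127·419775·355518209168531397366758400, 4730624·355518209168531397366758400+419775·4006486743445029115330560001) = (37906364688445371364544653008890624,3363645945459311770024609913661375)

4730624 419775
44757606858751 3971595379200
423462818377139450624 37576248838264821825
4006486743445029115330560001 355518209168531397366758400
37906364688445371364544653008890624 3363645945459311770024609913661375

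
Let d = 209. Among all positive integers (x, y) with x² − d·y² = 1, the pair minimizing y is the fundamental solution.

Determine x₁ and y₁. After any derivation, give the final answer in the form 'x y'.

√209 = [14; 2,5,3,2,3,5,2,28, …], period ℓ=8 (even) → k=7
step 0: (14, 1)  from 14·(1,0) + (0,1)
step 1: (29, 2)  from 2·(14,1) + (1,0)
step 2: (159, 11)  from 5·(29,2) + (14,1)
step 3: (506, 35)  from 3·(159,11) + (29,2)
step 4: (1171, 81)  from 2·(506,35) + (159,11)
…
step 6: (21266, 1471)  from 5·(4019,278) + (1171,81)
step 7: (46551, 3220)  from 2·(21266,1471) + (4019,278)
→ (46551, 3220).  Check: 46551²=2166995601, 209·3220²=2166995600, difference 1.

46551 3220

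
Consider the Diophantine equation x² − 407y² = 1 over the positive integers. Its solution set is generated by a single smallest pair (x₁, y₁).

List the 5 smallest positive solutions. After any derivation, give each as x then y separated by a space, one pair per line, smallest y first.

√407 → a₀=20, period (5,1,2,1,5,40); ℓ=6 even so k=5
a_0=20:  p_0=20·1+0=20,  q_0=20·0+1=1
a_1=5:  p_1=5·20+1=101,  q_1=5·1+0=5
a_2=1:  p_2=1·101+20=121,  q_2=1·5+1=6
a_3=2:  p_3=2·121+101=343,  q_3=2·6+5=17
a_4=1:  p_4=1·343+121=464,  q_4=1·17+6=23
a_5=5:  p_5=5·464+343=2663,  q_5=5·23+17=132
fundamental: x₁=2663, y₁=132  (since 7091569 − 407·17424 = 1)
k=2:  x_2 = 2663·2663+407·132·132 = 14183137,  y_2 = 2663·132+132·2663 = 703032
k=3:  x_3 = 2663·14183137+407·132·703032 = 75539384999,  y_3 = 2663·703032+132·14183137 = 3744348300
k=4:  x_4 = 2663·75539384999+407·132·3744348300 = 402322750321537,  y_4 = 2663·3744348300+132·75539384999 = 19942398342768
k=5:  x_5 = 2663·402322750321537+407·132·19942398342768 = 2142770892673121063,  y_5 = 2663·19942398342768+132·402322750321537 = 106213209829234068

2663 132
14183137 703032
75539384999 3744348300
402322750321537 19942398342768
2142770892673121063 106213209829234068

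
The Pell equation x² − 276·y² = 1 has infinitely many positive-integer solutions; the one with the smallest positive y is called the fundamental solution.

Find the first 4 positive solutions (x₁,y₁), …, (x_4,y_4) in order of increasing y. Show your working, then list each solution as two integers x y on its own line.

7775 468
120901249 7277400
1880014414175 113163569532
29234224019520001 1759693498945200

√276 = [16; 1,1,1,1,2,2,2,1,1,1,1,32, …], period ℓ=12 (even) → k=11
step 0: (16, 1)  from 16·(1,0) + (0,1)
…
step 2: (33, 2)  from 1·(17,1) + (16,1)
step 3: (50, 3)  from 1·(33,2) + (17,1)
step 4: (83, 5)  from 1·(50,3) + (33,2)
…
step 7: (1246, 75)  from 2·(515,31) + (216,13)
…
step 9: (3007, 181)  from 1·(1761,106) + (1246,75)
step 10: (4768, 287)  from 1·(3007,181) + (1761,106)
step 11: (7775, 468)  from 1·(4768,287) + (3007,181)
(x₁, y₁) = (7775, 468);  7775² − 276·468² = 1 ✓
k=2:  x_2 = 7775·7775+276·468·468 = 120901249,  y_2 = 7775·468+468·7775 = 7277400
k=3:  x_3 = 7775·120901249+276·468·7277400 = 1880014414175,  y_3 = 7775·7277400+468·120901249 = 113163569532
k=4:  x_4 = 7775·1880014414175+276·468·113163569532 = 29234224019520001,  y_4 = 7775·113163569532+468·1880014414175 = 1759693498945200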